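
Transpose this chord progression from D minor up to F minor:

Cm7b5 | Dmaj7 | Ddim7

D minor up to F minor is a minor third; each chord root moves by that interval while the quality stays the same.
Cm7b5: root C up a minor third → Eb, giving Ebm7b5.
Dmaj7: root D up a minor third → F, giving Fmaj7.
Ddim7: root D up a minor third → F, giving Fdim7.

Ebm7b5 Fmaj7 Fdim7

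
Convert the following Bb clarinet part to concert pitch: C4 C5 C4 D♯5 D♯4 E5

Bb3 Bb4 Bb3 C#5 C#4 D5

The Bb clarinet sounds a major second below written, so transpose each written note down a major second.
C4 becomes Bb3
C5 becomes Bb4
C4 becomes Bb3
D#5 becomes C#5
D#4 becomes C#4
E5 becomes D5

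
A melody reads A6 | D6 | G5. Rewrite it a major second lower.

A major second down from A6 gives G6.
D6 down a major second is C6.
G5 down a major second is F5.

G6 C6 F5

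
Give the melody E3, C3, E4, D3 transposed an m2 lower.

D#3 B2 D#4 C#3

E3 gives D#3
C3 gives B2
E4 gives D#4
D3 gives C#3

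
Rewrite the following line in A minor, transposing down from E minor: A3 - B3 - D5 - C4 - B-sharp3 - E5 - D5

E minor to A minor down is a perfect fifth, so every note moves down by that interval.
A3 gives D3
B3 gives E3
D5 gives G4
C4 gives F3
B#3 gives E#3
E5 gives A4
D5 gives G4

D3 E3 G4 F3 E#3 A4 G4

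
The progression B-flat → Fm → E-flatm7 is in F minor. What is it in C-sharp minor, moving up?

F# C#m Bm7

F minor up to C-sharp minor is an augmented fifth; each chord root moves by that interval while the quality stays the same.
B-flat: root B-flat up an augmented fifth → F#, giving F#.
Fm: root F up an augmented fifth → C#, giving C#m.
E-flatm7: root E-flat up an augmented fifth → B, giving Bm7.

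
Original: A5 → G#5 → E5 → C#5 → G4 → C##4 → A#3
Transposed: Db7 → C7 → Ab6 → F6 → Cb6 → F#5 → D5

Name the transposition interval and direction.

From A5 to Db7 is 11 letter names — an eleventh of some quality.
A5 to Db7 is 16 semitones, which makes it a diminished eleventh; the second version is higher, so the direction is up.
Checking another pair — A#3 → D5 — gives the same interval.

up a diminished eleventh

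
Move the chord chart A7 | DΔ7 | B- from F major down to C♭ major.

Eb7 AbΔ7 F-

F major down to C♭ major is an augmented fourth; each chord root moves by that interval while the quality stays the same.
A7: root A down an augmented fourth → Eb, giving Eb7.
DΔ7: root D down an augmented fourth → Ab, giving AbΔ7.
B-: root B down an augmented fourth → F, giving F-.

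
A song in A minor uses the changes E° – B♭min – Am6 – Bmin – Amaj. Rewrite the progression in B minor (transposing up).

F#° Cmin Bm6 C#min Bmaj

A minor up to B minor is a major second; each chord root moves by that interval while the quality stays the same.
E°: root E up a major second → F#, giving F#°.
B♭min: root B♭ up a major second → C, giving Cmin.
Am6: root A up a major second → B, giving Bm6.
Bmin: root B up a major second → C#, giving C#min.
Amaj: root A up a major second → B, giving Bmaj.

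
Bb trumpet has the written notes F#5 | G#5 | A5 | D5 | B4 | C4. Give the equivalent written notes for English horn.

First find concert pitch: the Bb trumpet sounds a major second below written, so F#5 G#5 A5 D5 B4 C4 sounds E5 F#5 G5 C5 A4 Bb3.
Then write for English horn: it sounds a perfect fifth below written, so the part must be a perfect fifth above concert.
E5 → B5
F#5 → C#6
G5 → D6
C5 → G5
A4 → E5
Bb3 → F4

B5 C#6 D6 G5 E5 F4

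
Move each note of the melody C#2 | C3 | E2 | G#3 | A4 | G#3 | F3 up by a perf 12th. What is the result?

C#2 up a perfect twelfth is G#3.
C3 up a perfect twelfth is G4.
A perfect twelfth up from E2 gives B3.
G#3 up a perfect twelfth is D#5.
A4 up a perfect twelfth is E6.
G#3: a twelfth up reaches D, and 19 semitones makes it D#5.
F3: a twelfth up reaches C, and 19 semitones makes it C5.

G#3 G4 B3 D#5 E6 D#5 C5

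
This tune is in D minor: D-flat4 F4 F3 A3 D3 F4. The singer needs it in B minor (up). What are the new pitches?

From D up to B is a major sixth; apply that to each pitch.
Db4 -> Bb4
F4 -> D5
F3 -> D4
A3 -> F#4
D3 -> B3
F4 -> D5

Bb4 D5 D4 F#4 B3 D5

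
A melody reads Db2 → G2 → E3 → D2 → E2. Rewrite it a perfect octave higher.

Db2 to Db3
G2 to G3
E3 to E4
D2 to D3
E2 to E3

Db3 G3 E4 D3 E3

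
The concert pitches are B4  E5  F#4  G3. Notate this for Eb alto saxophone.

G#5 C#6 D#5 E4

Written C4 sounds as Eb3 on the Eb alto saxophone, so concert pitches are written a major sixth up.
B4 becomes G#5
E5 becomes C#6
F#4 becomes D#5
G3 becomes E4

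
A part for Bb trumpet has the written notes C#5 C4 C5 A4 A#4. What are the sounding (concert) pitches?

Written C4 on the Bb trumpet sounds as Bb3, a major second lower; apply that shift to every note.
C#5 gives B4
C4 gives Bb3
C5 gives Bb4
A4 gives G4
A#4 gives G#4

B4 Bb3 Bb4 G4 G#4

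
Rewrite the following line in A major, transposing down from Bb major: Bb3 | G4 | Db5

A3 F#4 C5

Bb major to A major down is a minor second, so every note moves down by that interval.
Bb3 becomes A3
G4 becomes F#4
Db5 becomes C5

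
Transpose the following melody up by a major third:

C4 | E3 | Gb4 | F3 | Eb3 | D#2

E4 G#3 Bb4 A3 G3 F##2

C4 gives E4
E3 gives G#3
Gb4 gives Bb4
F3 gives A3
Eb3 gives G3
D#2 gives F##2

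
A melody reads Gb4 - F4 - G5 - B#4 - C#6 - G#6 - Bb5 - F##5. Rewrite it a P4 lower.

Db4 C4 D5 F##4 G#5 D#6 F5 C##5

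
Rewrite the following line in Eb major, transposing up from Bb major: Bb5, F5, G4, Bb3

From Bb up to Eb is a perfect fourth; apply that to each pitch.
Bb5 -> Eb6
F5 -> Bb5
G4 -> C5
Bb3 -> Eb4

Eb6 Bb5 C5 Eb4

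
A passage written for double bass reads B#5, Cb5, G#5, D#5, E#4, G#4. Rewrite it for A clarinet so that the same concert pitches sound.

D#5 Ebb4 B4 F#4 G#3 B3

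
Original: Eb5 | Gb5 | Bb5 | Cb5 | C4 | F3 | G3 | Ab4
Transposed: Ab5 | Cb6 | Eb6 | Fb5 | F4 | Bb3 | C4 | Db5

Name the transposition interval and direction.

up a perfect fourth

From Eb5 to Ab5 is 4 letter names — a fourth of some quality.
Eb5 to Ab5 is 5 semitones, which makes it a perfect fourth; the second version is higher, so the direction is up.
Checking another pair — Ab4 → Db5 — gives the same interval.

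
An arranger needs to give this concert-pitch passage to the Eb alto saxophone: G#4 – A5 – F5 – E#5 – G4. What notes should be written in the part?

E#5 F#6 D6 C##6 E5

The Eb alto saxophone sounds a major sixth below written, so the written part must be a major sixth above concert — transpose each note up.
G#4 becomes E#5
A5 becomes F#6
F5 becomes D6
E#5 becomes C##6
G4 becomes E5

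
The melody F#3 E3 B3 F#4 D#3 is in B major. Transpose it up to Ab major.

Eb4 Db4 Ab4 Eb5 C4

B major to Ab major up is a diminished seventh, so every note moves up by that interval.
F#3 → Eb4
E3 → Db4
B3 → Ab4
F#4 → Eb5
D#3 → C4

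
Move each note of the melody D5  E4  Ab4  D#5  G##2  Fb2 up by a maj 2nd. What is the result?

E5 F#4 Bb4 E#5 A##2 Gb2

D5 to E5
E4 to F#4
Ab4 to Bb4
D#5 to E#5
G##2 to A##2
Fb2 to Gb2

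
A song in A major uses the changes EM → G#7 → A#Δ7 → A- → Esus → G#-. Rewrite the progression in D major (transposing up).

A major up to D major is a perfect fourth; each chord root moves by that interval while the quality stays the same.
EM: root E up a perfect fourth → A, giving AM.
G#7: root G# up a perfect fourth → C#, giving C#7.
A#Δ7: root A# up a perfect fourth → D#, giving D#Δ7.
A-: root A up a perfect fourth → D, giving D-.
Esus: root E up a perfect fourth → A, giving Asus.
G#-: root G# up a perfect fourth → C#, giving C#-.

AM C#7 D#Δ7 D- Asus C#-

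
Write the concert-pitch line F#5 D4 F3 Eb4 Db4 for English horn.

C#6 A4 C4 Bb4 Ab4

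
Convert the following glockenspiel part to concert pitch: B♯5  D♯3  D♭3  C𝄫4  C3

B#7 D#5 Db5 Cbb6 C5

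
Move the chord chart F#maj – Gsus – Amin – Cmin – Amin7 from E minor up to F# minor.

G#maj Asus Bmin Dmin Bmin7

E minor up to F# minor is a major second; each chord root moves by that interval while the quality stays the same.
F#maj: root F# up a major second → G#, giving G#maj.
Gsus: root G up a major second → A, giving Asus.
Amin: root A up a major second → B, giving Bmin.
Cmin: root C up a major second → D, giving Dmin.
Amin7: root A up a major second → B, giving Bmin7.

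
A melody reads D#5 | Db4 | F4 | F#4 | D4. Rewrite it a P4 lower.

D#5 -> A#4
Db4 -> Ab3
F4 -> C4
F#4 -> C#4
D4 -> A3

A#4 Ab3 C4 C#4 A3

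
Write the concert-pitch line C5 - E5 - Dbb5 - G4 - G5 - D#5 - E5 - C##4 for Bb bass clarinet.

D6 F#6 Ebb6 A5 A6 E#6 F#6 D##5

The Bb bass clarinet sounds a major ninth below written, so the written part must be a major ninth above concert — transpose each note up.
C5 -> D6
E5 -> F#6
Dbb5 -> Ebb6
G4 -> A5
G5 -> A6
D#5 -> E#6
E5 -> F#6
C##4 -> D##5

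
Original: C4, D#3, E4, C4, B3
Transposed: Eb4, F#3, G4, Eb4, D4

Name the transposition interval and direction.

up a minor third

Take the first pair: C4 → Eb4. C to E spans 3 letter names, so the interval is some kind of third.
C4 to Eb4 is 3 semitones, which makes it a minor third; the second version is higher, so the direction is up.
Checking another pair — B3 → D4 — gives the same interval.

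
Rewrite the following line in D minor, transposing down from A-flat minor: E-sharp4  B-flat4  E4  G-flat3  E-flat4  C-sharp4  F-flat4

From A-flat down to D is a diminished fifth; apply that to each pitch.
E#4 becomes A##3
Bb4 becomes E4
E4 becomes A#3
Gb3 becomes C3
Eb4 becomes A3
C#4 becomes F##3
Fb4 becomes Bb3

A##3 E4 A#3 C3 A3 F##3 Bb3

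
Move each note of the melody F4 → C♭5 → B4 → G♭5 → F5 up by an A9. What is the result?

G#5 D6 C##6 A6 G#6

F4 up an augmented ninth is G#5.
Cb5 up an augmented ninth is D6.
B4: a ninth up reaches C, and 15 semitones makes it C##6.
Gb5 up an augmented ninth is A6.
An augmented ninth up from F5 gives G#6.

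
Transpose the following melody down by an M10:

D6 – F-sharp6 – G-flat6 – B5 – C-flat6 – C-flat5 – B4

Bb4 D5 Ebb5 G4 Abb4 Abb3 G3

D6 to Bb4
F#6 to D5
Gb6 to Ebb5
B5 to G4
Cb6 to Abb4
Cb5 to Abb3
B4 to G3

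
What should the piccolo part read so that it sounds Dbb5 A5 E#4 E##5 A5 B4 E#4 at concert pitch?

Dbb4 A4 E#3 E##4 A4 B3 E#3

Written C4 sounds as C5 on the piccolo, so concert pitches are written a perfect octave down.
Dbb5 -> Dbb4
A5 -> A4
E#4 -> E#3
E##5 -> E##4
A5 -> A4
B4 -> B3
E#4 -> E#3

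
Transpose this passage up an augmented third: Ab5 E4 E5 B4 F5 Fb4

C#6 G##4 G##5 D##5 A#5 A4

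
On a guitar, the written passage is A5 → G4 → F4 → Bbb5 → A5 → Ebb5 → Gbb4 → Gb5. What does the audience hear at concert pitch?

The guitar sounds a perfect octave below written, so transpose each written note down a perfect octave.
A5 -> A4
G4 -> G3
F4 -> F3
Bbb5 -> Bbb4
A5 -> A4
Ebb5 -> Ebb4
Gbb4 -> Gbb3
Gb5 -> Gb4

A4 G3 F3 Bbb4 A4 Ebb4 Gbb3 Gb4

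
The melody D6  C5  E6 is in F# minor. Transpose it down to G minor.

Eb5 Db4 F5

F# minor to G minor down is a major seventh, so every note moves down by that interval.
D6 -> Eb5
C5 -> Db4
E6 -> F5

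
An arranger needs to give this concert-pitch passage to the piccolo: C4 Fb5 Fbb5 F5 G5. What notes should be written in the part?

C3 Fb4 Fbb4 F4 G4

The piccolo sounds a perfect octave above written, so the written part must be a perfect octave below concert — transpose each note down.
C4 gives C3
Fb5 gives Fb4
Fbb5 gives Fbb4
F5 gives F4
G5 gives G4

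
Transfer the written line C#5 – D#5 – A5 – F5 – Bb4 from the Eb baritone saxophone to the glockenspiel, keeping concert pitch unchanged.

E1 F#1 C2 Ab1 Db1

First find concert pitch: the Eb baritone saxophone sounds a major thirteenth below written, so C#5 D#5 A5 F5 Bb4 sounds E3 F#3 C4 Ab3 Db3.
Then write for glockenspiel: it sounds a perfect fifteenth above written, so the part must be a perfect fifteenth below concert.
E3 → E1
F#3 → F#1
C4 → C2
Ab3 → Ab1
Db3 → Db1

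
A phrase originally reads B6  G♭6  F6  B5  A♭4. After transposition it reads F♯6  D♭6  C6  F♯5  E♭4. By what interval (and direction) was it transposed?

down a perfect fourth

From B6 to F#6 is 4 letter names — a fourth of some quality.
F#6 to B6 is 5 semitones, which makes it a perfect fourth; the second version is lower, so the direction is down.
Checking another pair — Ab4 → Eb4 — gives the same interval.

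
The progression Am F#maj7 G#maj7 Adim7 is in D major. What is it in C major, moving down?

D major down to C major is a major second; each chord root moves by that interval while the quality stays the same.
Am: root A down a major second → G, giving Gm.
F#maj7: root F# down a major second → E, giving Emaj7.
G#maj7: root G# down a major second → F#, giving F#maj7.
Adim7: root A down a major second → G, giving Gdim7.

Gm Emaj7 F#maj7 Gdim7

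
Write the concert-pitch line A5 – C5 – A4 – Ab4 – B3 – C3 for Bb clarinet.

B5 D5 B4 Bb4 C#4 D3

The Bb clarinet sounds a major second below written, so the written part must be a major second above concert — transpose each note up.
A5 gives B5
C5 gives D5
A4 gives B4
Ab4 gives Bb4
B3 gives C#4
C3 gives D3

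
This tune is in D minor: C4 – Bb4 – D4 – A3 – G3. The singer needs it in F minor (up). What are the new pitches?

D minor to F minor up is a minor third, so every note moves up by that interval.
C4 to Eb4
Bb4 to Db5
D4 to F4
A3 to C4
G3 to Bb3

Eb4 Db5 F4 C4 Bb3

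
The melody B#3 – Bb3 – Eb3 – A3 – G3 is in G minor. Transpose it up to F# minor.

A##4 A4 D4 G#4 F#4

From G up to F# is a major seventh; apply that to each pitch.
B#3 → A##4
Bb3 → A4
Eb3 → D4
A3 → G#4
G3 → F#4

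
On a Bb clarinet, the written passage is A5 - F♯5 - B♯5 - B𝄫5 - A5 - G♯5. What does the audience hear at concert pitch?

G5 E5 A#5 Abb5 G5 F#5

Written C4 on the Bb clarinet sounds as Bb3, a major second lower; apply that shift to every note.
A5 → G5
F#5 → E5
B#5 → A#5
Bbb5 → Abb5
A5 → G5
G#5 → F#5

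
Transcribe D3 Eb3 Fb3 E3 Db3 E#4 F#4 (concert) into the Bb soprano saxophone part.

Written C4 sounds as Bb3 on the Bb soprano saxophone, so concert pitches are written a major second up.
D3 to E3
Eb3 to F3
Fb3 to Gb3
E3 to F#3
Db3 to Eb3
E#4 to F##4
F#4 to G#4

E3 F3 Gb3 F#3 Eb3 F##4 G#4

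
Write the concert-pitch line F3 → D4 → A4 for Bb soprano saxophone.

G3 E4 B4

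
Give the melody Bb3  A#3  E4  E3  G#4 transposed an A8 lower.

Bbb2 A2 Eb3 Eb2 G3

Bb3 → Bbb2
A#3 → A2
E4 → Eb3
E3 → Eb2
G#4 → G3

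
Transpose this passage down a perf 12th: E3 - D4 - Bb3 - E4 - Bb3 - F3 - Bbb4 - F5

E3 down a perfect twelfth is A1.
D4 down a perfect twelfth is G2.
A perfect twelfth down from Bb3 gives Eb2.
A perfect twelfth down from E4 gives A2.
A perfect twelfth down from Bb3 gives Eb2.
A perfect twelfth down from F3 gives Bb1.
Bbb4 down a perfect twelfth is Ebb3.
F5 down a perfect twelfth is Bb3.

A1 G2 Eb2 A2 Eb2 Bb1 Ebb3 Bb3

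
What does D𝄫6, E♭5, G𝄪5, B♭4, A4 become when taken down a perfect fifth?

Gbb5 Ab4 C##5 Eb4 D4

Dbb6 becomes Gbb5
Eb5 becomes Ab4
G##5 becomes C##5
Bb4 becomes Eb4
A4 becomes D4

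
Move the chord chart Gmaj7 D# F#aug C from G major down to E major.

G major down to E major is a minor third; each chord root moves by that interval while the quality stays the same.
Gmaj7: root G down a minor third → E, giving Emaj7.
D#: root D# down a minor third → B#, giving B#.
F#aug: root F# down a minor third → D#, giving D#aug.
C: root C down a minor third → A, giving A.

Emaj7 B# D#aug A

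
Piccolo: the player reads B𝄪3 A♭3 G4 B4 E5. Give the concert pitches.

B##4 Ab4 G5 B5 E6

The piccolo sounds a perfect octave above written, so transpose each written note up a perfect octave.
B##3 gives B##4
Ab3 gives Ab4
G4 gives G5
B4 gives B5
E5 gives E6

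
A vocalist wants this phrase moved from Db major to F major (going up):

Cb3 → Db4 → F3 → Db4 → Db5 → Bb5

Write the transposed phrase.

Eb3 F4 A3 F4 F5 D6

From Db up to F is a major third; apply that to each pitch.
Cb3 becomes Eb3
Db4 becomes F4
F3 becomes A3
Db4 becomes F4
Db5 becomes F5
Bb5 becomes D6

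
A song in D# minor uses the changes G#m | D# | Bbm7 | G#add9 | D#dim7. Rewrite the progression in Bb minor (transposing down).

Ebm Bb Gbbm7 Ebadd9 Bbdim7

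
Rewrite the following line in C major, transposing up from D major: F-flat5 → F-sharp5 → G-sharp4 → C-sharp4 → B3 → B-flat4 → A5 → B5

From D up to C is a minor seventh; apply that to each pitch.
Fb5 gives Ebb6
F#5 gives E6
G#4 gives F#5
C#4 gives B4
B3 gives A4
Bb4 gives Ab5
A5 gives G6
B5 gives A6

Ebb6 E6 F#5 B4 A4 Ab5 G6 A6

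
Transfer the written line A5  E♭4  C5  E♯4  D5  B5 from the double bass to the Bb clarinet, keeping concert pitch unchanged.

First find concert pitch: the double bass sounds a perfect octave below written, so A5 E♭4 C5 E♯4 D5 B5 sounds A4 Eb3 C4 E#3 D4 B4.
Then write for Bb clarinet: it sounds a major second below written, so the part must be a major second above concert.
A4 → B4
Eb3 → F3
C4 → D4
E#3 → F##3
D4 → E4
B4 → C#5

B4 F3 D4 F##3 E4 C#5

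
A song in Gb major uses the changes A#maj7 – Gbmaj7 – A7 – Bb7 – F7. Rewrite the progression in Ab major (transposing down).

B#maj7 Abmaj7 B7 C7 G7

Gb major down to Ab major is a minor seventh; each chord root moves by that interval while the quality stays the same.
A#maj7: root A# down a minor seventh → B#, giving B#maj7.
Gbmaj7: root Gb down a minor seventh → Ab, giving Abmaj7.
A7: root A down a minor seventh → B, giving B7.
Bb7: root Bb down a minor seventh → C, giving C7.
F7: root F down a minor seventh → G, giving G7.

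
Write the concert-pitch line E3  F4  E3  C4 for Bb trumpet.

F#3 G4 F#3 D4

The Bb trumpet sounds a major second below written, so the written part must be a major second above concert — transpose each note up.
E3 → F#3
F4 → G4
E3 → F#3
C4 → D4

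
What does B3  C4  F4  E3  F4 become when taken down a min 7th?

C#3 D3 G3 F#2 G3

B3 becomes C#3
C4 becomes D3
F4 becomes G3
E3 becomes F#2
F4 becomes G3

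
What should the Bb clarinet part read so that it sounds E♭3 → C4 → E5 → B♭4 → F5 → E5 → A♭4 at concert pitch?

F3 D4 F#5 C5 G5 F#5 Bb4

Written C4 sounds as Bb3 on the Bb clarinet, so concert pitches are written a major second up.
Eb3 -> F3
C4 -> D4
E5 -> F#5
Bb4 -> C5
F5 -> G5
E5 -> F#5
Ab4 -> Bb4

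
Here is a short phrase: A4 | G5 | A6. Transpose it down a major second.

G4 F5 G6

A4 to G4
G5 to F5
A6 to G6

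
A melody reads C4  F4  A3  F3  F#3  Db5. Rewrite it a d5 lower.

F#3 B3 D#3 B2 B#2 G4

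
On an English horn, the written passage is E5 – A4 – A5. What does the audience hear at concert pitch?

The English horn sounds a perfect fifth below written, so transpose each written note down a perfect fifth.
E5 gives A4
A4 gives D4
A5 gives D5

A4 D4 D5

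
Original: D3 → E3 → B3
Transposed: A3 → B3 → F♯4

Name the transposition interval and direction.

up a perfect fifth

Take the first pair: D3 → A3. D to A spans 5 letter names, so the interval is some kind of fifth.
D3 to A3 is 7 semitones, which makes it a perfect fifth; the second version is higher, so the direction is up.
Checking another pair — B3 → F#4 — gives the same interval.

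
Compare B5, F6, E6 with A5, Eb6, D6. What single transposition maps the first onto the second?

Take the first pair: B5 → A5. B to A spans 2 letter names, so the interval is some kind of second.
A5 to B5 is 2 semitones, which makes it a major second; the second version is lower, so the direction is down.
Checking another pair — E6 → D6 — gives the same interval.

down a major second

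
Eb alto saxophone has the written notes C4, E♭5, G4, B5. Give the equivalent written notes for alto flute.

Ab3 Cb5 Eb4 G5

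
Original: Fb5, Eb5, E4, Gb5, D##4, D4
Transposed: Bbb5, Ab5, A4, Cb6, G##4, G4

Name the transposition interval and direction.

up a perfect fourth

From Fb5 to Bbb5 is 4 letter names — a fourth of some quality.
Fb5 to Bbb5 is 5 semitones, which makes it a perfect fourth; the second version is higher, so the direction is up.
Checking another pair — D4 → G4 — gives the same interval.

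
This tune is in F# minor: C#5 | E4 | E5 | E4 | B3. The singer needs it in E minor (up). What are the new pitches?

B5 D5 D6 D5 A4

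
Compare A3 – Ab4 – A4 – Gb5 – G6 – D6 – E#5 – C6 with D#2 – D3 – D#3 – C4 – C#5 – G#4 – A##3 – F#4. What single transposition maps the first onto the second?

down a diminished twelfth

Take the first pair: A3 → D#2. A to D spans 12 letter names, so the interval is some kind of twelfth.
D#2 to A3 is 18 semitones, which makes it a diminished twelfth; the second version is lower, so the direction is down.
Checking another pair — C6 → F#4 — gives the same interval.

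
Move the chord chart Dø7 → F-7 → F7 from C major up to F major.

Gø7 Bb-7 Bb7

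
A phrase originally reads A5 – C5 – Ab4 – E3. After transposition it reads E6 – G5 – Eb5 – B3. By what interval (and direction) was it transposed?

Take the first pair: A5 → E6. A to E spans 5 letter names, so the interval is some kind of fifth.
A5 to E6 is 7 semitones, which makes it a perfect fifth; the second version is higher, so the direction is up.
Checking another pair — E3 → B3 — gives the same interval.

up a perfect fifth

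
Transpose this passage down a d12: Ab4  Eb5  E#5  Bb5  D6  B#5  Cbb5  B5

Ab4 down a diminished twelfth is D3.
Eb5 down a diminished twelfth is A3.
A diminished twelfth down from E#5 gives A##3.
Bb5: a twelfth down reaches E, and 18 semitones makes it E4.
D6 down a diminished twelfth is G#4.
B#5: a twelfth down reaches E, and 18 semitones makes it E##4.
Cbb5 down a diminished twelfth is Fb3.
B5 down a diminished twelfth is E#4.

D3 A3 A##3 E4 G#4 E##4 Fb3 E#4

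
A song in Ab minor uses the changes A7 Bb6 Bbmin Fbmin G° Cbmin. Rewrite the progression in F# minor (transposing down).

Ab minor down to F# minor is a diminished third; each chord root moves by that interval while the quality stays the same.
A7: root A down a diminished third → F##, giving F##7.
Bb6: root Bb down a diminished third → G#, giving G#6.
Bbmin: root Bb down a diminished third → G#, giving G#min.
Fbmin: root Fb down a diminished third → D, giving Dmin.
G°: root G down a diminished third → E#, giving E#°.
Cbmin: root Cb down a diminished third → A, giving Amin.

F##7 G#6 G#min Dmin E#° Amin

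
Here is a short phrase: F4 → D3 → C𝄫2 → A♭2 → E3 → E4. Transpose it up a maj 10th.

A5 F#4 Ebb3 C4 G#4 G#5

A major tenth up from F4 gives A5.
D3 up a major tenth is F#4.
Cbb2 up a major tenth is Ebb3.
Ab2 up a major tenth is C4.
E3 up a major tenth is G#4.
E4 up a major tenth is G#5.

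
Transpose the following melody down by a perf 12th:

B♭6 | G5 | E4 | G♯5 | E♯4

Bb6 gives Eb5
G5 gives C4
E4 gives A2
G#5 gives C#4
E#4 gives A#2

Eb5 C4 A2 C#4 A#2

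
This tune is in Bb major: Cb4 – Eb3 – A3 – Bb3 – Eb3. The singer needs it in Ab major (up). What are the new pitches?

From Bb up to Ab is a minor seventh; apply that to each pitch.
Cb4 becomes Bbb4
Eb3 becomes Db4
A3 becomes G4
Bb3 becomes Ab4
Eb3 becomes Db4

Bbb4 Db4 G4 Ab4 Db4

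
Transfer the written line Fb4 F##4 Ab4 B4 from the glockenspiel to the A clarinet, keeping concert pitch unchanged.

Abb6 A#6 Cb7 D7

First find concert pitch: the glockenspiel sounds a perfect fifteenth above written, so Fb4 F##4 Ab4 B4 sounds Fb6 F##6 Ab6 B6.
Then write for A clarinet: it sounds a minor third below written, so the part must be a minor third above concert.
Fb6 → Abb6
F##6 → A#6
Ab6 → Cb7
B6 → D7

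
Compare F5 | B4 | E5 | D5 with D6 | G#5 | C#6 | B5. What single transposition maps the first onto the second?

up a major sixth

From F5 to D6 is 6 letter names — a sixth of some quality.
F5 to D6 is 9 semitones, which makes it a major sixth; the second version is higher, so the direction is up.
Checking another pair — D5 → B5 — gives the same interval.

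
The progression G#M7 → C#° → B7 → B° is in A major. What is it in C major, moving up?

BM7 E° D7 D°

A major up to C major is a minor third; each chord root moves by that interval while the quality stays the same.
G#M7: root G# up a minor third → B, giving BM7.
C#°: root C# up a minor third → E, giving E°.
B7: root B up a minor third → D, giving D7.
B°: root B up a minor third → D, giving D°.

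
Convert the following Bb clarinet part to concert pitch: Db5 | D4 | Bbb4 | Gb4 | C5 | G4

Cb5 C4 Abb4 Fb4 Bb4 F4

Written C4 on the Bb clarinet sounds as Bb3, a major second lower; apply that shift to every note.
Db5 → Cb5
D4 → C4
Bbb4 → Abb4
Gb4 → Fb4
C5 → Bb4
G4 → F4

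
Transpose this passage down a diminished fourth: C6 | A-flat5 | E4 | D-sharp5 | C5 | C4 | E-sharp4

G#5 E5 B#3 A##4 G#4 G#3 B##3

C6 becomes G#5
Ab5 becomes E5
E4 becomes B#3
D#5 becomes A##4
C5 becomes G#4
C4 becomes G#3
E#4 becomes B##3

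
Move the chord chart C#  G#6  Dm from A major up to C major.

A major up to C major is a minor third; each chord root moves by that interval while the quality stays the same.
C#: root C# up a minor third → E, giving E.
G#6: root G# up a minor third → B, giving B6.
Dm: root D up a minor third → F, giving Fm.

E B6 Fm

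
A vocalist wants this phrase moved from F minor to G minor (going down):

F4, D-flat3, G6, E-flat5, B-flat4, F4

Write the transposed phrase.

From F down to G is a minor seventh; apply that to each pitch.
F4 becomes G3
Db3 becomes Eb2
G6 becomes A5
Eb5 becomes F4
Bb4 becomes C4
F4 becomes G3

G3 Eb2 A5 F4 C4 G3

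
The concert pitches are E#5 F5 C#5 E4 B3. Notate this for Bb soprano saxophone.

Written C4 sounds as Bb3 on the Bb soprano saxophone, so concert pitches are written a major second up.
E#5 gives F##5
F5 gives G5
C#5 gives D#5
E4 gives F#4
B3 gives C#4

F##5 G5 D#5 F#4 C#4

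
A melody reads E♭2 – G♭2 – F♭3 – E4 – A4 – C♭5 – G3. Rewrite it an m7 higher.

Db3 Fb3 Ebb4 D5 G5 Bbb5 F4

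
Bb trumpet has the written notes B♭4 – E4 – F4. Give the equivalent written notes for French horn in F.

Eb5 A4 Bb4

First find concert pitch: the Bb trumpet sounds a major second below written, so B♭4 E4 F4 sounds Ab4 D4 Eb4.
Then write for French horn in F: it sounds a perfect fifth below written, so the part must be a perfect fifth above concert.
Ab4 → Eb5
D4 → A4
Eb4 → Bb4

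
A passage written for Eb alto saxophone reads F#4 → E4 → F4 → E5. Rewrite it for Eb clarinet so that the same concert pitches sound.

F#3 E3 F3 E4

First find concert pitch: the Eb alto saxophone sounds a major sixth below written, so F#4 E4 F4 E5 sounds A3 G3 Ab3 G4.
Then write for Eb clarinet: it sounds a minor third above written, so the part must be a minor third below concert.
A3 → F#3
G3 → E3
Ab3 → F3
G4 → E4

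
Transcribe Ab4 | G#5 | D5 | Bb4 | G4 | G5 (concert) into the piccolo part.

The piccolo sounds a perfect octave above written, so the written part must be a perfect octave below concert — transpose each note down.
Ab4 -> Ab3
G#5 -> G#4
D5 -> D4
Bb4 -> Bb3
G4 -> G3
G5 -> G4

Ab3 G#4 D4 Bb3 G3 G4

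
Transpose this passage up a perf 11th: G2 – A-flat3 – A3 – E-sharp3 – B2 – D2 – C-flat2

C4 Db5 D5 A#4 E4 G3 Fb3

G2: an eleventh up reaches C, and 17 semitones makes it C4.
Ab3 up a perfect eleventh is Db5.
A3 up a perfect eleventh is D5.
A perfect eleventh up from E#3 gives A#4.
B2 up a perfect eleventh is E4.
D2 up a perfect eleventh is G3.
A perfect eleventh up from Cb2 gives Fb3.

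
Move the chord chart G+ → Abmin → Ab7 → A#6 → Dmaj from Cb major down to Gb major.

Cb major down to Gb major is a perfect fourth; each chord root moves by that interval while the quality stays the same.
G+: root G down a perfect fourth → D, giving D+.
Abmin: root Ab down a perfect fourth → Eb, giving Ebmin.
Ab7: root Ab down a perfect fourth → Eb, giving Eb7.
A#6: root A# down a perfect fourth → E#, giving E#6.
Dmaj: root D down a perfect fourth → A, giving Amaj.

D+ Ebmin Eb7 E#6 Amaj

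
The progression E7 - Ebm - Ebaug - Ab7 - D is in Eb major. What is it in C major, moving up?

C#7 Cm Caug F7 B

Eb major up to C major is a major sixth; each chord root moves by that interval while the quality stays the same.
E7: root E up a major sixth → C#, giving C#7.
Ebm: root Eb up a major sixth → C, giving Cm.
Ebaug: root Eb up a major sixth → C, giving Caug.
Ab7: root Ab up a major sixth → F, giving F7.
D: root D up a major sixth → B, giving B.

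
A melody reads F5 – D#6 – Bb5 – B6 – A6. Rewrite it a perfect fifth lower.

F5 -> Bb4
D#6 -> G#5
Bb5 -> Eb5
B6 -> E6
A6 -> D6

Bb4 G#5 Eb5 E6 D6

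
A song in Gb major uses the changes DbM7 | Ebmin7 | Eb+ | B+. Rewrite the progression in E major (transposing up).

BM7 C#min7 C#+ G##+

Gb major up to E major is an augmented sixth; each chord root moves by that interval while the quality stays the same.
DbM7: root Db up an augmented sixth → B, giving BM7.
Ebmin7: root Eb up an augmented sixth → C#, giving C#min7.
Eb+: root Eb up an augmented sixth → C#, giving C#+.
B+: root B up an augmented sixth → G##, giving G##+.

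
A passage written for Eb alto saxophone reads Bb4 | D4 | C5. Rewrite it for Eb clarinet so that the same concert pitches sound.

First find concert pitch: the Eb alto saxophone sounds a major sixth below written, so Bb4 D4 C5 sounds Db4 F3 Eb4.
Then write for Eb clarinet: it sounds a minor third above written, so the part must be a minor third below concert.
Db4 → Bb3
F3 → D3
Eb4 → C4

Bb3 D3 C4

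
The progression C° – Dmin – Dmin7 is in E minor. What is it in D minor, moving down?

E minor down to D minor is a major second; each chord root moves by that interval while the quality stays the same.
C°: root C down a major second → Bb, giving Bb°.
Dmin: root D down a major second → C, giving Cmin.
Dmin7: root D down a major second → C, giving Cmin7.

Bb° Cmin Cmin7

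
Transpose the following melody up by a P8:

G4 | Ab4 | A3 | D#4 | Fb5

G4: an octave up reaches G, and 12 semitones makes it G5.
A perfect octave up from Ab4 gives Ab5.
A3 up a perfect octave is A4.
D#4 up a perfect octave is D#5.
Fb5: an octave up reaches F, and 12 semitones makes it Fb6.

G5 Ab5 A4 D#5 Fb6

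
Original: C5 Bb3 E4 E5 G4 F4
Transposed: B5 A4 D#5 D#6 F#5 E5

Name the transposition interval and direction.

up a major seventh

From C5 to B5 is 7 letter names — a seventh of some quality.
C5 to B5 is 11 semitones, which makes it a major seventh; the second version is higher, so the direction is up.
Checking another pair — F4 → E5 — gives the same interval.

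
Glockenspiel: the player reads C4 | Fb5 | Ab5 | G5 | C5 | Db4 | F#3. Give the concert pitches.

C6 Fb7 Ab7 G7 C7 Db6 F#5

Written C4 on the glockenspiel sounds as C6, a perfect fifteenth higher; apply that shift to every note.
C4 becomes C6
Fb5 becomes Fb7
Ab5 becomes Ab7
G5 becomes G7
C5 becomes C7
Db4 becomes Db6
F#3 becomes F#5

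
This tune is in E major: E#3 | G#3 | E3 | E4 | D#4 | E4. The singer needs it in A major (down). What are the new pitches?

A#2 C#3 A2 A3 G#3 A3

E major to A major down is a perfect fifth, so every note moves down by that interval.
E#3 -> A#2
G#3 -> C#3
E3 -> A2
E4 -> A3
D#4 -> G#3
E4 -> A3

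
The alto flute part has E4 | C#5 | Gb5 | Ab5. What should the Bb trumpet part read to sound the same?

First find concert pitch: the alto flute sounds a perfect fourth below written, so E4 C#5 Gb5 Ab5 sounds B3 G#4 Db5 Eb5.
Then write for Bb trumpet: it sounds a major second below written, so the part must be a major second above concert.
B3 → C#4
G#4 → A#4
Db5 → Eb5
Eb5 → F5

C#4 A#4 Eb5 F5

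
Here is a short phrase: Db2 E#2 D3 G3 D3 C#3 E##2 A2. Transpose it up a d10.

Fbb3 G3 Fb4 Bbb4 Fb4 Eb4 G#3 Cb4

A diminished tenth up from Db2 gives Fbb3.
E#2: a tenth up reaches G, and 14 semitones makes it G3.
A diminished tenth up from D3 gives Fb4.
G3: a tenth up reaches B, and 14 semitones makes it Bbb4.
D3 up a diminished tenth is Fb4.
A diminished tenth up from C#3 gives Eb4.
E##2 up a diminished tenth is G#3.
A diminished tenth up from A2 gives Cb4.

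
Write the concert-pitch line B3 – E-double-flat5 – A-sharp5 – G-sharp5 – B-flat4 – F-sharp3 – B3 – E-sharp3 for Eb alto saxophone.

G#4 Cb6 F##6 E#6 G5 D#4 G#4 C##4

Written C4 sounds as Eb3 on the Eb alto saxophone, so concert pitches are written a major sixth up.
B3 gives G#4
Ebb5 gives Cb6
A#5 gives F##6
G#5 gives E#6
Bb4 gives G5
F#3 gives D#4
B3 gives G#4
E#3 gives C##4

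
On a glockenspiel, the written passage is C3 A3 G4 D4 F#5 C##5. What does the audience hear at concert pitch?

C5 A5 G6 D6 F#7 C##7

Written C4 on the glockenspiel sounds as C6, a perfect fifteenth higher; apply that shift to every note.
C3 to C5
A3 to A5
G4 to G6
D4 to D6
F#5 to F#7
C##5 to C##7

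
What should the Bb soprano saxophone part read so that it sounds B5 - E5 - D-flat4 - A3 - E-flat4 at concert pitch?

C#6 F#5 Eb4 B3 F4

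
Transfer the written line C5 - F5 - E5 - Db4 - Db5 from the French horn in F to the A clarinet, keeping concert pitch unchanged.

Ab4 Db5 C5 Bbb3 Bbb4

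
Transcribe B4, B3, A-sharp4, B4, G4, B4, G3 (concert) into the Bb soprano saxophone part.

C#5 C#4 B#4 C#5 A4 C#5 A3

The Bb soprano saxophone sounds a major second below written, so the written part must be a major second above concert — transpose each note up.
B4 gives C#5
B3 gives C#4
A#4 gives B#4
B4 gives C#5
G4 gives A4
B4 gives C#5
G3 gives A3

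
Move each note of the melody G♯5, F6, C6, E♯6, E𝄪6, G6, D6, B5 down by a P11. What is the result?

G#5 to D#4
F6 to C5
C6 to G4
E#6 to B#4
E##6 to B##4
G6 to D5
D6 to A4
B5 to F#4

D#4 C5 G4 B#4 B##4 D5 A4 F#4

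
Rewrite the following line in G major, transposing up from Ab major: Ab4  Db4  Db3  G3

From Ab up to G is a major seventh; apply that to each pitch.
Ab4 to G5
Db4 to C5
Db3 to C4
G3 to F#4

G5 C5 C4 F#4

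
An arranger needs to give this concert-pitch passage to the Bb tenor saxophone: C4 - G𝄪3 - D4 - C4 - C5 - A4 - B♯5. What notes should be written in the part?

Written C4 sounds as Bb2 on the Bb tenor saxophone, so concert pitches are written a major ninth up.
C4 → D5
G##3 → A##4
D4 → E5
C4 → D5
C5 → D6
A4 → B5
B#5 → C##7

D5 A##4 E5 D5 D6 B5 C##7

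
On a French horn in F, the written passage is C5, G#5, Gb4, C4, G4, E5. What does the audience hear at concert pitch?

The French horn in F sounds a perfect fifth below written, so transpose each written note down a perfect fifth.
C5 → F4
G#5 → C#5
Gb4 → Cb4
C4 → F3
G4 → C4
E5 → A4

F4 C#5 Cb4 F3 C4 A4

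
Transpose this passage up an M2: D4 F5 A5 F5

E4 G5 B5 G5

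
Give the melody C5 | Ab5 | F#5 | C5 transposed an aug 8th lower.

Cb4 Abb4 F4 Cb4

C5 to Cb4
Ab5 to Abb4
F#5 to F4
C5 to Cb4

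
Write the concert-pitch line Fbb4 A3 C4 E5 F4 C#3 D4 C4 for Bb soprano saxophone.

Gbb4 B3 D4 F#5 G4 D#3 E4 D4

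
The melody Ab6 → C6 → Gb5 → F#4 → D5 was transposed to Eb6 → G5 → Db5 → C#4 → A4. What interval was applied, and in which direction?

down a perfect fourth

From Ab6 to Eb6 is 4 letter names — a fourth of some quality.
Eb6 to Ab6 is 5 semitones, which makes it a perfect fourth; the second version is lower, so the direction is down.
Checking another pair — D5 → A4 — gives the same interval.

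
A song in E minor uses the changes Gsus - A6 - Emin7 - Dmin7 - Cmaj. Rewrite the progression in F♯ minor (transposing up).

Asus B6 F#min7 Emin7 Dmaj

E minor up to F♯ minor is a major second; each chord root moves by that interval while the quality stays the same.
Gsus: root G up a major second → A, giving Asus.
A6: root A up a major second → B, giving B6.
Emin7: root E up a major second → F#, giving F#min7.
Dmin7: root D up a major second → E, giving Emin7.
Cmaj: root C up a major second → D, giving Dmaj.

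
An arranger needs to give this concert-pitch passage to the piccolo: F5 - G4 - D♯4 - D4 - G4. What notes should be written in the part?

F4 G3 D#3 D3 G3

The piccolo sounds a perfect octave above written, so the written part must be a perfect octave below concert — transpose each note down.
F5 → F4
G4 → G3
D#4 → D#3
D4 → D3
G4 → G3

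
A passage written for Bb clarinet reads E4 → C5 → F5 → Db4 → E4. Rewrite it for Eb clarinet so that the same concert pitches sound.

First find concert pitch: the Bb clarinet sounds a major second below written, so E4 C5 F5 Db4 E4 sounds D4 Bb4 Eb5 Cb4 D4.
Then write for Eb clarinet: it sounds a minor third above written, so the part must be a minor third below concert.
D4 → B3
Bb4 → G4
Eb5 → C5
Cb4 → Ab3
D4 → B3

B3 G4 C5 Ab3 B3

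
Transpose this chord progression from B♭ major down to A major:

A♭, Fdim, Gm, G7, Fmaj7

B♭ major down to A major is a minor second; each chord root moves by that interval while the quality stays the same.
A♭: root A♭ down a minor second → G, giving G.
Fdim: root F down a minor second → E, giving Edim.
Gm: root G down a minor second → F#, giving F#m.
G7: root G down a minor second → F#, giving F#7.
Fmaj7: root F down a minor second → E, giving Emaj7.

G Edim F#m F#7 Emaj7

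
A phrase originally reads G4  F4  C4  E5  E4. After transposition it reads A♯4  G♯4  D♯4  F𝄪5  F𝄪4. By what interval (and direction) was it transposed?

up an augmented second

Take the first pair: G4 → A#4. G to A spans 2 letter names, so the interval is some kind of second.
G4 to A#4 is 3 semitones, which makes it an augmented second; the second version is higher, so the direction is up.
Checking another pair — E4 → F##4 — gives the same interval.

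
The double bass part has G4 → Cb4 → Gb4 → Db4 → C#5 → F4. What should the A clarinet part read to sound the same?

Bb3 Ebb3 Bbb3 Fb3 E4 Ab3

First find concert pitch: the double bass sounds a perfect octave below written, so G4 Cb4 Gb4 Db4 C#5 F4 sounds G3 Cb3 Gb3 Db3 C#4 F3.
Then write for A clarinet: it sounds a minor third below written, so the part must be a minor third above concert.
G3 → Bb3
Cb3 → Ebb3
Gb3 → Bbb3
Db3 → Fb3
C#4 → E4
F3 → Ab3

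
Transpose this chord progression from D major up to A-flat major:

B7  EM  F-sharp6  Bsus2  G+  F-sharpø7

D major up to A-flat major is a diminished fifth; each chord root moves by that interval while the quality stays the same.
B7: root B up a diminished fifth → F, giving F7.
EM: root E up a diminished fifth → Bb, giving BbM.
F-sharp6: root F-sharp up a diminished fifth → C, giving C6.
Bsus2: root B up a diminished fifth → F, giving Fsus2.
G+: root G up a diminished fifth → Db, giving Db+.
F-sharpø7: root F-sharp up a diminished fifth → C, giving Cø7.

F7 BbM C6 Fsus2 Db+ Cø7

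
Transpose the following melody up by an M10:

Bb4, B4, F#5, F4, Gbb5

Bb4: a tenth up reaches D, and 16 semitones makes it D6.
A major tenth up from B4 gives D#6.
F#5 up a major tenth is A#6.
F4 up a major tenth is A5.
Gbb5 up a major tenth is Bbb6.

D6 D#6 A#6 A5 Bbb6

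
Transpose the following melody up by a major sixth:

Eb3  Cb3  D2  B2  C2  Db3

A major sixth up from Eb3 gives C4.
A major sixth up from Cb3 gives Ab3.
D2: a sixth up reaches B, and 9 semitones makes it B2.
B2: a sixth up reaches G, and 9 semitones makes it G#3.
C2: a sixth up reaches A, and 9 semitones makes it A2.
Db3: a sixth up reaches B, and 9 semitones makes it Bb3.

C4 Ab3 B2 G#3 A2 Bb3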